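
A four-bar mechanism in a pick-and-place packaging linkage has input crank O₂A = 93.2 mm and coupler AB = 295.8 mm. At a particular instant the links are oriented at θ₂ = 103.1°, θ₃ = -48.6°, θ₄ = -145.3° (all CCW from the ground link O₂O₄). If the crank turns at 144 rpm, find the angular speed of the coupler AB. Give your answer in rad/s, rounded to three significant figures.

4.45

ω₂ = 15.08 rad/s (from 144 rpm).
Differentiating the loop-closure r₂e^{iθ₂}+r₃e^{iθ₃}=r₁+r₄e^{iθ₄} gives r₂ω₂e^{iθ₂}+r₃ω₃e^{iθ₃}=r₄ω₄e^{iθ₄}.
Eliminating the other unknown: ω₃ = r₂ω₂ sin(θ₄−θ₂) / [r₃ sin(θ₃−θ₄)].
Numerator sine = +0.92978; denominator sine = +0.99317.
Result = 0.0932·15.08·(+0.92978) / (0.2958·(+0.99317)) = +4.448 rad/s; magnitude 4.448 rad/s.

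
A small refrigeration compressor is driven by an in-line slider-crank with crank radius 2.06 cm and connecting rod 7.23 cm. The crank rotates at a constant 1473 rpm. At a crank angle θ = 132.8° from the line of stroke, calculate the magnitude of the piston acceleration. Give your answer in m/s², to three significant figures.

341

ω = 2π·1473/60 = 154.3 rad/s
x(θ) = r cosθ + √(L² − r² sin²θ); with ω constant, a = ω²·d²x/dθ².
d²x/dθ² = −r cosθ − r²(cos2θ)/√u − r⁴ sin²2θ/(4u^{3/2}),  u = L² − r² sin²θ = 0.00499883 m².
Substituting r = 0.0206 m, L = 0.0723 m, θ = 132.8°: d²x/dθ² = +0.01433 m.
a = ω²·d²x/dθ² = (154.3)²·(+0.01433) = +340.97 m/s²;  |a| = 340.97 m/s².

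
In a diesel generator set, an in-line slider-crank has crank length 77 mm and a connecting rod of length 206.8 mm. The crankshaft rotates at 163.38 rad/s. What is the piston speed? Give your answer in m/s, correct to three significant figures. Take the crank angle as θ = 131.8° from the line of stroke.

6.96

ω = 163.4 rad/s
For an in-line slider-crank, x = r cosθ + √(L² − r² sin²θ), so v = −rω sinθ·[1 + r cosθ/√(L² − r² sin²θ)].
With r = 0.077 m, L = 0.2068 m, θ = 131.8°: √(L² − r² sin²θ) = 0.19867 m.
v = −0.077·163.4·0.74548·[1 + 0.077·-0.66653/0.19867] = -6.9556 m/s.
|v| = 6.9556 m/s.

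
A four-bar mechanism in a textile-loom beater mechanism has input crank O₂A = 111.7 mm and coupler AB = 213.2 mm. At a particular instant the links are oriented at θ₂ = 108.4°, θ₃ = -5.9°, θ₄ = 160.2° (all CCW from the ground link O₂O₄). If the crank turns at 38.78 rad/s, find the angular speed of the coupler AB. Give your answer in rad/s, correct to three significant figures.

66.5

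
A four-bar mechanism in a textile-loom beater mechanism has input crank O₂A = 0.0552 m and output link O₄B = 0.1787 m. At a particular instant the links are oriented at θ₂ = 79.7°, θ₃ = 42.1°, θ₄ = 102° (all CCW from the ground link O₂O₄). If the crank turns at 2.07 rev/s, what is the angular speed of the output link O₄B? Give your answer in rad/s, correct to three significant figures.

2.83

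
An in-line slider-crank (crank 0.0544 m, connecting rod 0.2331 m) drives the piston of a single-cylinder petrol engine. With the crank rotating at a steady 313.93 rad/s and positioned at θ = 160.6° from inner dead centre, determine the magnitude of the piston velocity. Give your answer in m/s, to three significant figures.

4.42

ω = 313.9 rad/s
For an in-line slider-crank, x = r cosθ + √(L² − r² sin²θ), so v = −rω sinθ·[1 + r cosθ/√(L² − r² sin²θ)].
With r = 0.0544 m, L = 0.2331 m, θ = 160.6°: √(L² − r² sin²θ) = 0.2324 m.
v = −0.0544·313.9·0.33216·[1 + 0.0544·-0.94322/0.2324] = -4.4201 m/s.
|v| = 4.4201 m/s.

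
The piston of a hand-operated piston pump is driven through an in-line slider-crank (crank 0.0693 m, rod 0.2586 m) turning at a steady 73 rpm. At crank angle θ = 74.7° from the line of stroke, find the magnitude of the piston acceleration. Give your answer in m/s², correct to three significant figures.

ω = 2π·73/60 = 7.645 rad/s
x(θ) = r cosθ + √(L² − r² sin²θ); with ω constant, a = ω²·d²x/dθ².
d²x/dθ² = −r cosθ − r²(cos2θ)/√u − r⁴ sin²2θ/(4u^{3/2}),  u = L² − r² sin²θ = 0.0624059 m².
Substituting r = 0.0693 m, L = 0.2586 m, θ = 74.7°: d²x/dθ² = -0.001835 m.
a = ω²·d²x/dθ² = (7.645)²·(-0.001835) = -0.10723 m/s²;  |a| = 0.10723 m/s².

0.107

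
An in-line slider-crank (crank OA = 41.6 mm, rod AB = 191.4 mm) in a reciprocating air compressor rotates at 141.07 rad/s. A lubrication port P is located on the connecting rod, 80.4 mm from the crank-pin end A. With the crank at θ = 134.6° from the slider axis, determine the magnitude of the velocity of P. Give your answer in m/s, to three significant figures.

ω = 141.1 rad/s.  Crank-pin speed |V_A| = rω = 5.8685 m/s, perpendicular to OA.
Rod angle: sinφ = −(r/L) sinθ ⇒ φ = -8.903°; ω_rod = −rω cosθ/√(L²−r²sin²θ) = +21.791 rad/s.
V_P = V_A + ω_rod × AP, with AP = 0.0804 m along the rod.
Components: V_Px = −rω sinθ − a·ω_rod·sinφ = -3.9074 m/s;  V_Py = rω cosθ + a·ω_rod·cosφ = -2.3897 m/s.
|V_P| = √(V_Px² + V_Py²) = 4.5802 m/s.

4.58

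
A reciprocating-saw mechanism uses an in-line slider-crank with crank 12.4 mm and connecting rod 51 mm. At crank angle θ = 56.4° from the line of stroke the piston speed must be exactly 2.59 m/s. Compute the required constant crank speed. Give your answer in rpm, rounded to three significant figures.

For an in-line slider-crank, |v_piston| = rω|sinθ|·[1 + r cosθ/√(L² − r² sin²θ)].
With r = 0.0124 m, L = 0.051 m, θ = 56.4°: the bracketed kinematic factor |dx/dθ| = 0.011747 m.
ω = v/|dx/dθ| = 2.59/0.011747 = 220.48 rad/s.
N = 60ω/(2π) = 2105.4 rpm.

2110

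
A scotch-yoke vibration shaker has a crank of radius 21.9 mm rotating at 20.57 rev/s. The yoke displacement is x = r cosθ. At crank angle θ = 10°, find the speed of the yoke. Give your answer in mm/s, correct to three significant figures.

492

ω = 129.2 rad/s (from 20.57 rev/s).
x = r cosθ ⇒ ẋ = −rω sinθ.
|v| = rω|sinθ| = 0.0219·129.2·|sin 10°| = 0.49151 m/s = 491.51 mm/s.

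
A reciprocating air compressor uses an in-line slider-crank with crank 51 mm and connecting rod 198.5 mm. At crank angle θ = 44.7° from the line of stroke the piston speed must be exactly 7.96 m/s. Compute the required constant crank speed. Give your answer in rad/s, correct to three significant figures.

For an in-line slider-crank, |v_piston| = rω|sinθ|·[1 + r cosθ/√(L² − r² sin²θ)].
With r = 0.051 m, L = 0.1985 m, θ = 44.7°: the bracketed kinematic factor |dx/dθ| = 0.042534 m.
ω = v/|dx/dθ| = 7.96/0.042534 = 187.14 rad/s.

187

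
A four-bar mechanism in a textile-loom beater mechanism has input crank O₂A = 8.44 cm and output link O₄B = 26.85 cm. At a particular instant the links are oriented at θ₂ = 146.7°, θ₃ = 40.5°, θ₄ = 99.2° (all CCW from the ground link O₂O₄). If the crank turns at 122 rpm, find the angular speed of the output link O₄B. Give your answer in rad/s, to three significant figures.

4.51

ω₂ = 12.78 rad/s (from 122 rpm).
Differentiating the loop-closure r₂e^{iθ₂}+r₃e^{iθ₃}=r₁+r₄e^{iθ₄} gives r₂ω₂e^{iθ₂}+r₃ω₃e^{iθ₃}=r₄ω₄e^{iθ₄}.
Eliminating the other unknown: ω₄ = r₂ω₂ sin(θ₂−θ₃) / [r₄ sin(θ₄−θ₃)].
Numerator sine = +0.96029; denominator sine = +0.85446.
Result = 0.0844·12.78·(+0.96029) / (0.2685·(+0.85446)) = +4.5134 rad/s; magnitude 4.5134 rad/s.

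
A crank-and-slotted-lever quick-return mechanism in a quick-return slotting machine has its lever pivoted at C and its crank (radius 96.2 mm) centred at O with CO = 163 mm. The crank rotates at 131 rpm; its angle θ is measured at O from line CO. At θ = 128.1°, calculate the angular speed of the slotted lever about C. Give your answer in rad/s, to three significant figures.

0.351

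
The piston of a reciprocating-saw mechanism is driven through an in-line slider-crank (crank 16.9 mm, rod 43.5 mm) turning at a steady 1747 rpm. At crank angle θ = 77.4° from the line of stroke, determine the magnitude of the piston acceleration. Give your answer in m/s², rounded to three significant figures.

ω = 2π·1747/60 = 182.9 rad/s
x(θ) = r cosθ + √(L² − r² sin²θ); with ω constant, a = ω²·d²x/dθ².
d²x/dθ² = −r cosθ − r²(cos2θ)/√u − r⁴ sin²2θ/(4u^{3/2}),  u = L² − r² sin²θ = 0.00162023 m².
Substituting r = 0.0169 m, L = 0.0435 m, θ = 77.4°: d²x/dθ² = +0.0026769 m.
a = ω²·d²x/dθ² = (182.9)²·(+0.0026769) = +89.594 m/s²;  |a| = 89.594 m/s².

89.6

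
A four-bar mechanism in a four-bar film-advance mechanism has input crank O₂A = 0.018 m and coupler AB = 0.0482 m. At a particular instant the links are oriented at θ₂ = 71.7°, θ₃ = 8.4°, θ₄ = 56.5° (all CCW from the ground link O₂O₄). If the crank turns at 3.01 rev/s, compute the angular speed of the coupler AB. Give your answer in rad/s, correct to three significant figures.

2.49

ω₂ = 18.91 rad/s (from 3.01 rev/s).
Differentiating the loop-closure r₂e^{iθ₂}+r₃e^{iθ₃}=r₁+r₄e^{iθ₄} gives r₂ω₂e^{iθ₂}+r₃ω₃e^{iθ₃}=r₄ω₄e^{iθ₄}.
Eliminating the other unknown: ω₃ = r₂ω₂ sin(θ₄−θ₂) / [r₃ sin(θ₃−θ₄)].
Numerator sine = -0.26219; denominator sine = -0.74431.
Result = 0.018·18.91·(-0.26219) / (0.0482·(-0.74431)) = +2.4879 rad/s; magnitude 2.4879 rad/s.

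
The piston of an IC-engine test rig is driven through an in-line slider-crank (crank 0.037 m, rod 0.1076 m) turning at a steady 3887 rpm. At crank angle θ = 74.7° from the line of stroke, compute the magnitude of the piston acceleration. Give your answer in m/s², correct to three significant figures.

286

ω = 2π·3887/60 = 407 rad/s
x(θ) = r cosθ + √(L² − r² sin²θ); with ω constant, a = ω²·d²x/dθ².
d²x/dθ² = −r cosθ − r²(cos2θ)/√u − r⁴ sin²2θ/(4u^{3/2}),  u = L² − r² sin²θ = 0.0103041 m².
Substituting r = 0.037 m, L = 0.1076 m, θ = 74.7°: d²x/dθ² = +0.001729 m.
a = ω²·d²x/dθ² = (407)²·(+0.001729) = +286.47 m/s²;  |a| = 286.47 m/s².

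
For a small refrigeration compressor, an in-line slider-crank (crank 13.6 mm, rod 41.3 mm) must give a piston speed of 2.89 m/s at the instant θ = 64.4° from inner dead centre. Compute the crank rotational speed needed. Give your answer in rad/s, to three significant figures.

205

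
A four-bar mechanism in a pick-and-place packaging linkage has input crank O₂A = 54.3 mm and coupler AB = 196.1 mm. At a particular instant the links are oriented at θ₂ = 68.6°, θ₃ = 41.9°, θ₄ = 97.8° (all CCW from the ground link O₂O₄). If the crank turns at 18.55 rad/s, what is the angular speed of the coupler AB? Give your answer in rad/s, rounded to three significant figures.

ω₂ = 18.55 rad/s
Differentiating the loop-closure r₂e^{iθ₂}+r₃e^{iθ₃}=r₁+r₄e^{iθ₄} gives r₂ω₂e^{iθ₂}+r₃ω₃e^{iθ₃}=r₄ω₄e^{iθ₄}.
Eliminating the other unknown: ω₃ = r₂ω₂ sin(θ₄−θ₂) / [r₃ sin(θ₃−θ₄)].
Numerator sine = +0.48786; denominator sine = -0.82806.
Result = 0.0543·18.55·(+0.48786) / (0.1961·(-0.82806)) = -3.0262 rad/s; magnitude 3.0262 rad/s.

3.03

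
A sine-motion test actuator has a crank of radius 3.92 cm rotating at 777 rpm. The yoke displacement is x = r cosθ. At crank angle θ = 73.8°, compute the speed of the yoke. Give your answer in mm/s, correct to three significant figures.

ω = 81.37 rad/s (from 777 rpm).
x = r cosθ ⇒ ẋ = −rω sinθ.
|v| = rω|sinθ| = 0.0392·81.37·|sin 73.8°| = 3.0629 m/s = 3062.9 mm/s.

3060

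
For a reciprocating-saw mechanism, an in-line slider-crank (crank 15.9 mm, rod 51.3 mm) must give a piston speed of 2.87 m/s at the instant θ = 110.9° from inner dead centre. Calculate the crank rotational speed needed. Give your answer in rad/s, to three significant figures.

For an in-line slider-crank, |v_piston| = rω|sinθ|·[1 + r cosθ/√(L² − r² sin²θ)].
With r = 0.0159 m, L = 0.0513 m, θ = 110.9°: the bracketed kinematic factor |dx/dθ| = 0.013138 m.
ω = v/|dx/dθ| = 2.87/0.013138 = 218.45 rad/s.

218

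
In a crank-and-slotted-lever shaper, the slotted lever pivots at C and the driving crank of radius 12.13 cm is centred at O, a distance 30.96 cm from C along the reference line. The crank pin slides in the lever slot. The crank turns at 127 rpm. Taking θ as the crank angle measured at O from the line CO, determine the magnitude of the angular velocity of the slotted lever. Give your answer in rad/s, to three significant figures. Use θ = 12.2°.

3.72

ω = 13.3 rad/s (from 127 rpm).
Crank pin A relative to C: A = (d + r cosθ, r sinθ); lever angle φ = atan2(r sinθ, d + r cosθ).
Differentiating tanφ: φ̇ = rω(d cosθ + r)/(d² + r² + 2dr cosθ).
d² + r² + 2dr cosθ = |CA|² = 0.183979 m²;  d cosθ + r = +0.42391 m.
|ω_lever| = |0.1213·13.3·+0.42391| / 0.183979 = 3.717 rad/s.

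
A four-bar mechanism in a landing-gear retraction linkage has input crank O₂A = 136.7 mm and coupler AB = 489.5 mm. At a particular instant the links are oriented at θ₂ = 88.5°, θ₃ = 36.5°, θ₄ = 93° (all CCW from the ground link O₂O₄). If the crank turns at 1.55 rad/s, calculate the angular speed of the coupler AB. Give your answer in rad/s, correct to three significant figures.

ω₂ = 1.55 rad/s
Differentiating the loop-closure r₂e^{iθ₂}+r₃e^{iθ₃}=r₁+r₄e^{iθ₄} gives r₂ω₂e^{iθ₂}+r₃ω₃e^{iθ₃}=r₄ω₄e^{iθ₄}.
Eliminating the other unknown: ω₃ = r₂ω₂ sin(θ₄−θ₂) / [r₃ sin(θ₃−θ₄)].
Numerator sine = +0.07846; denominator sine = -0.83389.
Result = 0.1367·1.55·(+0.07846) / (0.4895·(-0.83389)) = -0.040727 rad/s; magnitude 0.040727 rad/s.

0.0407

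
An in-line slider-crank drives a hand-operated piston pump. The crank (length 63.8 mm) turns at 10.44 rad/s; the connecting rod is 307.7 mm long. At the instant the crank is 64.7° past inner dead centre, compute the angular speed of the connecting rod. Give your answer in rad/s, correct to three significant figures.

0.942

ω = 10.44 rad/s
The rod makes angle φ with the slider axis where L sinφ = r sinθ; differentiating, L cosφ·φ̇ = r ω cosθ.
L cosφ = √(L² − r² sin²θ) = 0.30225 m.
|ω_rod| = r ω |cosθ| / √(L² − r² sin²θ) = 0.0638·10.44·0.42736/0.30225 = 0.94179 rad/s.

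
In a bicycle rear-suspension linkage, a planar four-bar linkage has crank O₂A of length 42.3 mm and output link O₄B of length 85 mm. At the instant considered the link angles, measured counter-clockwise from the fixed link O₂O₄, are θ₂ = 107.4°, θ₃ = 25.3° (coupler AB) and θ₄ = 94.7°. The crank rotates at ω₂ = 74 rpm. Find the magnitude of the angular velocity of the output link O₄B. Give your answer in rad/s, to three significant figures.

4.08

ω₂ = 7.749 rad/s (from 74 rpm).
Differentiating the loop-closure r₂e^{iθ₂}+r₃e^{iθ₃}=r₁+r₄e^{iθ₄} gives r₂ω₂e^{iθ₂}+r₃ω₃e^{iθ₃}=r₄ω₄e^{iθ₄}.
Eliminating the other unknown: ω₄ = r₂ω₂ sin(θ₂−θ₃) / [r₄ sin(θ₄−θ₃)].
Numerator sine = +0.99051; denominator sine = +0.93606.
Result = 0.0423·7.749·(+0.99051) / (0.085·(+0.93606)) = +4.0807 rad/s; magnitude 4.0807 rad/s.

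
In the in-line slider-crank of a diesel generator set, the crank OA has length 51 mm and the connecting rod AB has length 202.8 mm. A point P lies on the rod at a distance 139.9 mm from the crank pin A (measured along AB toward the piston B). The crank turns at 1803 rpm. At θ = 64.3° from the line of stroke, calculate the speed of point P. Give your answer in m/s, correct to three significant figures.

9.44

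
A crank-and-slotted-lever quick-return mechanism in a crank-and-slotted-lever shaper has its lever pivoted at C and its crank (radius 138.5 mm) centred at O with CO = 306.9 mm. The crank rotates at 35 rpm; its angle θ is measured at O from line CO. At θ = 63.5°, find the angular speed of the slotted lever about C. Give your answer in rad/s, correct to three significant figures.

ω = 3.665 rad/s (from 35 rpm).
Crank pin A relative to C: A = (d + r cosθ, r sinθ); lever angle φ = atan2(r sinθ, d + r cosθ).
Differentiating tanφ: φ̇ = rω(d cosθ + r)/(d² + r² + 2dr cosθ).
d² + r² + 2dr cosθ = |CA|² = 0.151302 m²;  d cosθ + r = +0.27544 m.
|ω_lever| = |0.1385·3.665·+0.27544| / 0.151302 = 0.92412 rad/s.

0.924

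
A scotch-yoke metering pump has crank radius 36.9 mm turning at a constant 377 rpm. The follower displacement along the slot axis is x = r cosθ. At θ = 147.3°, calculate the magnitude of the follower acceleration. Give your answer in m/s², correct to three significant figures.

48.4

ω = 39.48 rad/s (from 377 rpm).
x = r cosθ ⇒ ẍ = −rω² cosθ (ω constant).
|a| = rω²|cosθ| = 0.0369·(39.48)²·|cos 147.3°| = 48.398 m/s².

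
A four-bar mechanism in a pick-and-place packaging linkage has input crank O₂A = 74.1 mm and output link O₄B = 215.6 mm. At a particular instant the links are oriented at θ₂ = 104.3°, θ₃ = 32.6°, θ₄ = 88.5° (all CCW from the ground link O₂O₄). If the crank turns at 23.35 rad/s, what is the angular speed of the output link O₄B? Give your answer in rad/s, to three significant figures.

9.20

ω₂ = 23.35 rad/s
Differentiating the loop-closure r₂e^{iθ₂}+r₃e^{iθ₃}=r₁+r₄e^{iθ₄} gives r₂ω₂e^{iθ₂}+r₃ω₃e^{iθ₃}=r₄ω₄e^{iθ₄}.
Eliminating the other unknown: ω₄ = r₂ω₂ sin(θ₂−θ₃) / [r₄ sin(θ₄−θ₃)].
Numerator sine = +0.94943; denominator sine = +0.82806.
Result = 0.0741·23.35·(+0.94943) / (0.2156·(+0.82806)) = +9.2014 rad/s; magnitude 9.2014 rad/s.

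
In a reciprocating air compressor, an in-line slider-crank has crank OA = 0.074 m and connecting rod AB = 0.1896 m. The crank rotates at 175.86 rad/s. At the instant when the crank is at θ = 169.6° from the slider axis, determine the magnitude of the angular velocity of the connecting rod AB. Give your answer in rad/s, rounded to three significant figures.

67.7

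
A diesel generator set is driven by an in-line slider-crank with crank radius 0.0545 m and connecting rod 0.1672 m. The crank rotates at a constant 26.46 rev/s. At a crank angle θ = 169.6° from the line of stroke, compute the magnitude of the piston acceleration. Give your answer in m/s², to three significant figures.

1020

ω = 2π·26.5 = 166.3 rad/s
x(θ) = r cosθ + √(L² − r² sin²θ); with ω constant, a = ω²·d²x/dθ².
d²x/dθ² = −r cosθ − r²(cos2θ)/√u − r⁴ sin²2θ/(4u^{3/2}),  u = L² − r² sin²θ = 0.027859 m².
Substituting r = 0.0545 m, L = 0.1672 m, θ = 169.6°: d²x/dθ² = +0.036909 m.
a = ω²·d²x/dθ² = (166.3)²·(+0.036909) = +1020.2 m/s²;  |a| = 1020.2 m/s².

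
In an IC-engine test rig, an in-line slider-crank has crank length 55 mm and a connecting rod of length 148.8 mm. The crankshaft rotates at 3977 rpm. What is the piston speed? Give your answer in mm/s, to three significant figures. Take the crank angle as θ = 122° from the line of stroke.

ω = 2π·3977/60 = 416.5 rad/s
For an in-line slider-crank, x = r cosθ + √(L² − r² sin²θ), so v = −rω sinθ·[1 + r cosθ/√(L² − r² sin²θ)].
With r = 0.055 m, L = 0.1488 m, θ = 122°: √(L² − r² sin²θ) = 0.1413 m.
v = −0.055·416.5·0.84805·[1 + 0.055·-0.52992/0.1413] = -15.419 m/s.
|v| = 15.419 m/s = 15419 mm/s.

15400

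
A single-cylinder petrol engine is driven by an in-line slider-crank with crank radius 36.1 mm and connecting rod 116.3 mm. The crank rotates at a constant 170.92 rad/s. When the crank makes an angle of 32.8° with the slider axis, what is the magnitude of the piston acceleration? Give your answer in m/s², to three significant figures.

1030

ω = 170.9 rad/s
x(θ) = r cosθ + √(L² − r² sin²θ); with ω constant, a = ω²·d²x/dθ².
d²x/dθ² = −r cosθ − r²(cos2θ)/√u − r⁴ sin²2θ/(4u^{3/2}),  u = L² − r² sin²θ = 0.0131433 m².
Substituting r = 0.0361 m, L = 0.1163 m, θ = 32.8°: d²x/dθ² = -0.035274 m.
a = ω²·d²x/dθ² = (170.9)²·(-0.035274) = -1030.5 m/s²;  |a| = 1030.5 m/s².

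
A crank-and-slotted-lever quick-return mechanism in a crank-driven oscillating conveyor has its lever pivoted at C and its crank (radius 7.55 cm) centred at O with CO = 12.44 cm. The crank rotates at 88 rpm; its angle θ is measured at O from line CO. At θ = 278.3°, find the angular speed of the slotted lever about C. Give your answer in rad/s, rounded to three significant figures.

2.72

ω = 9.215 rad/s (from 88 rpm).
Crank pin A relative to C: A = (d + r cosθ, r sinθ); lever angle φ = atan2(r sinθ, d + r cosθ).
Differentiating tanφ: φ̇ = rω(d cosθ + r)/(d² + r² + 2dr cosθ).
d² + r² + 2dr cosθ = |CA|² = 0.0238873 m²;  d cosθ + r = +0.093458 m.
|ω_lever| = |0.0755·9.215·+0.093458| / 0.0238873 = 2.7221 rad/s.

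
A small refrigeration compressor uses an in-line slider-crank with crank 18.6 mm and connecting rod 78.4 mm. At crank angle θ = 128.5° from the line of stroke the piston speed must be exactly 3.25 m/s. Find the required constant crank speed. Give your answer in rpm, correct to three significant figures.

2510

For an in-line slider-crank, |v_piston| = rω|sinθ|·[1 + r cosθ/√(L² − r² sin²θ)].
With r = 0.0186 m, L = 0.0784 m, θ = 128.5°: the bracketed kinematic factor |dx/dθ| = 0.012369 m.
ω = v/|dx/dθ| = 3.25/0.012369 = 262.76 rad/s.
N = 60ω/(2π) = 2509.2 rpm.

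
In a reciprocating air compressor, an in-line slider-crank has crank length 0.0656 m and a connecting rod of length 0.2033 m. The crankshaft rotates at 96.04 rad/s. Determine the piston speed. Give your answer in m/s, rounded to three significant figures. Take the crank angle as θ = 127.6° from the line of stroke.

ω = 96.04 rad/s
For an in-line slider-crank, x = r cosθ + √(L² − r² sin²θ), so v = −rω sinθ·[1 + r cosθ/√(L² − r² sin²θ)].
With r = 0.0656 m, L = 0.2033 m, θ = 127.6°: √(L² − r² sin²θ) = 0.19654 m.
v = −0.0656·96.04·0.79229·[1 + 0.0656·-0.61015/0.19654] = -3.9751 m/s.
|v| = 3.9751 m/s.

3.98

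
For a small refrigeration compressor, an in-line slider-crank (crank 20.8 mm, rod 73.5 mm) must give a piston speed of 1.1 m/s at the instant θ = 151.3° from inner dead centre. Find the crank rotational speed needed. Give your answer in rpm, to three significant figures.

For an in-line slider-crank, |v_piston| = rω|sinθ|·[1 + r cosθ/√(L² − r² sin²θ)].
With r = 0.0208 m, L = 0.0735 m, θ = 151.3°: the bracketed kinematic factor |dx/dθ| = 0.007486 m.
ω = v/|dx/dθ| = 1.1/0.007486 = 146.94 rad/s.
N = 60ω/(2π) = 1403.2 rpm.

1400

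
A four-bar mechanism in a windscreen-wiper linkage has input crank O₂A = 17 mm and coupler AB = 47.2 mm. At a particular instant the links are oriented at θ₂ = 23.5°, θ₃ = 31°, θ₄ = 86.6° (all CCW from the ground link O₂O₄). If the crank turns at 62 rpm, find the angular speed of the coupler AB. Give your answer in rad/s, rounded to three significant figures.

2.53

ω₂ = 6.493 rad/s (from 62 rpm).
Differentiating the loop-closure r₂e^{iθ₂}+r₃e^{iθ₃}=r₁+r₄e^{iθ₄} gives r₂ω₂e^{iθ₂}+r₃ω₃e^{iθ₃}=r₄ω₄e^{iθ₄}.
Eliminating the other unknown: ω₃ = r₂ω₂ sin(θ₄−θ₂) / [r₃ sin(θ₃−θ₄)].
Numerator sine = +0.89180; denominator sine = -0.82511.
Result = 0.017·6.493·(+0.89180) / (0.0472·(-0.82511)) = -2.5274 rad/s; magnitude 2.5274 rad/s.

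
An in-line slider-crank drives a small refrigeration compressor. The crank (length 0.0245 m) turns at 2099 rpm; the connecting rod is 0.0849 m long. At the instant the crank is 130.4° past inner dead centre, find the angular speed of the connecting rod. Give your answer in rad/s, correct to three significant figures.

42.1

ω = 219.8 rad/s (converted from 2099 rpm).
The rod makes angle φ with the slider axis where L sinφ = r sinθ; differentiating, L cosφ·φ̇ = r ω cosθ.
L cosφ = √(L² − r² sin²θ) = 0.082825 m.
|ω_rod| = r ω |cosθ| / √(L² − r² sin²θ) = 0.0245·219.8·0.64812/0.082825 = 42.141 rad/s.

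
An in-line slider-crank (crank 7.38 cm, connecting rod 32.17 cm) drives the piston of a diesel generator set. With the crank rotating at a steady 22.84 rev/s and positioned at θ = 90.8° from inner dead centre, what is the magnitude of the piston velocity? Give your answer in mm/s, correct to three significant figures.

ω = 2π·22.8 = 143.5 rad/s
For an in-line slider-crank, x = r cosθ + √(L² − r² sin²θ), so v = −rω sinθ·[1 + r cosθ/√(L² − r² sin²θ)].
With r = 0.0738 m, L = 0.3217 m, θ = 90.8°: √(L² − r² sin²θ) = 0.31312 m.
v = −0.0738·143.5·0.99990·[1 + 0.0738·-0.01396/0.31312] = -10.555 m/s.
|v| = 10.555 m/s = 10555 mm/s.

10600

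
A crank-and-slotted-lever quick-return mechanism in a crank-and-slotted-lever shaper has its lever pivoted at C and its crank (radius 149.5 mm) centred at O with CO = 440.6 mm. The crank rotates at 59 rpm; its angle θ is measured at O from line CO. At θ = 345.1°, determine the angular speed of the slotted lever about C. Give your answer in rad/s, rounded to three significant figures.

ω = 6.178 rad/s (from 59 rpm).
Crank pin A relative to C: A = (d + r cosθ, r sinθ); lever angle φ = atan2(r sinθ, d + r cosθ).
Differentiating tanφ: φ̇ = rω(d cosθ + r)/(d² + r² + 2dr cosθ).
d² + r² + 2dr cosθ = |CA|² = 0.343788 m²;  d cosθ + r = +0.57529 m.
|ω_lever| = |0.1495·6.178·+0.57529| / 0.343788 = 1.5457 rad/s.

1.55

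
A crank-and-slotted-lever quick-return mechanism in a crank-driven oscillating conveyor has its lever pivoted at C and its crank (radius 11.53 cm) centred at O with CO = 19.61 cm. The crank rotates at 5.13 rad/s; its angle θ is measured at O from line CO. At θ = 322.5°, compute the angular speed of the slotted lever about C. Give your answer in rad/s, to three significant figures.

1.83

ω = 5.13 rad/s
Crank pin A relative to C: A = (d + r cosθ, r sinθ); lever angle φ = atan2(r sinθ, d + r cosθ).
Differentiating tanφ: φ̇ = rω(d cosθ + r)/(d² + r² + 2dr cosθ).
d² + r² + 2dr cosθ = |CA|² = 0.0876253 m²;  d cosθ + r = +0.27088 m.
|ω_lever| = |0.1153·5.13·+0.27088| / 0.0876253 = 1.8285 rad/s.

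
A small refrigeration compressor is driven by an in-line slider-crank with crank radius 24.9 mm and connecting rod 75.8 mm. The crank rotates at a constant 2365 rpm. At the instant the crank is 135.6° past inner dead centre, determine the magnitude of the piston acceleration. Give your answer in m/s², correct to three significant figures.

ω = 2π·2365/60 = 247.7 rad/s
x(θ) = r cosθ + √(L² − r² sin²θ); with ω constant, a = ω²·d²x/dθ².
d²x/dθ² = −r cosθ − r²(cos2θ)/√u − r⁴ sin²2θ/(4u^{3/2}),  u = L² − r² sin²θ = 0.00544213 m².
Substituting r = 0.0249 m, L = 0.0758 m, θ = 135.6°: d²x/dθ² = +0.017375 m.
a = ω²·d²x/dθ² = (247.7)²·(+0.017375) = +1065.7 m/s²;  |a| = 1065.7 m/s².

1070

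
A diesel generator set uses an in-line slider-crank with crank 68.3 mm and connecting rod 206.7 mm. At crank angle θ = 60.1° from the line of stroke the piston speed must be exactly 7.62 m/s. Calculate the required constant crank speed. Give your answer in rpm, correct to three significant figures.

1050

For an in-line slider-crank, |v_piston| = rω|sinθ|·[1 + r cosθ/√(L² − r² sin²θ)].
With r = 0.0683 m, L = 0.2067 m, θ = 60.1°: the bracketed kinematic factor |dx/dθ| = 0.069388 m.
ω = v/|dx/dθ| = 7.62/0.069388 = 109.82 rad/s.
N = 60ω/(2π) = 1048.7 rpm.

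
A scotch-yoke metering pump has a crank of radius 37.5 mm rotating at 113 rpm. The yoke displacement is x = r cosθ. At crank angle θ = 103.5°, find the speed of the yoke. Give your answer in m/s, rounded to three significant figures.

0.431

ω = 11.83 rad/s (from 113 rpm).
x = r cosθ ⇒ ẋ = −rω sinθ.
|v| = rω|sinθ| = 0.0375·11.83·|sin 103.5°| = 0.43149 m/s.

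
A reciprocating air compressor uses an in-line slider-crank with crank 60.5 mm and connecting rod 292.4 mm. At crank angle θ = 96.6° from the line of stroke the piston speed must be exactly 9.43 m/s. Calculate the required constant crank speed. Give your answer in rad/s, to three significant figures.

For an in-line slider-crank, |v_piston| = rω|sinθ|·[1 + r cosθ/√(L² − r² sin²θ)].
With r = 0.0605 m, L = 0.2924 m, θ = 96.6°: the bracketed kinematic factor |dx/dθ| = 0.058639 m.
ω = v/|dx/dθ| = 9.43/0.058639 = 160.82 rad/s.

161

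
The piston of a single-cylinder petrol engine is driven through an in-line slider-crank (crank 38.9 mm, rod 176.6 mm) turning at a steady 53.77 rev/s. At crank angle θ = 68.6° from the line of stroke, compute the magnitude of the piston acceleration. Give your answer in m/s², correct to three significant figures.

893

ω = 2π·53.8 = 337.8 rad/s
x(θ) = r cosθ + √(L² − r² sin²θ); with ω constant, a = ω²·d²x/dθ².
d²x/dθ² = −r cosθ − r²(cos2θ)/√u − r⁴ sin²2θ/(4u^{3/2}),  u = L² − r² sin²θ = 0.0298758 m².
Substituting r = 0.0389 m, L = 0.1766 m, θ = 68.6°: d²x/dθ² = -0.0078213 m.
a = ω²·d²x/dθ² = (337.8)²·(-0.0078213) = -892.73 m/s²;  |a| = 892.73 m/s².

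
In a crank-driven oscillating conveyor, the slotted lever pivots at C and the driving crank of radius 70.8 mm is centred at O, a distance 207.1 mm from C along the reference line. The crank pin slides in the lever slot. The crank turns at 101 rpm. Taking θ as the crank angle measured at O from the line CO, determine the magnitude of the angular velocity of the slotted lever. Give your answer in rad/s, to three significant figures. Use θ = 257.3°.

0.456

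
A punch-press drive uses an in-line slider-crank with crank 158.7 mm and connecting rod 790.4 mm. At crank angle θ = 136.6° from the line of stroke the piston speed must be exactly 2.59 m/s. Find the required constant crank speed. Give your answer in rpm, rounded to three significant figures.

For an in-line slider-crank, |v_piston| = rω|sinθ|·[1 + r cosθ/√(L² − r² sin²θ)].
With r = 0.1587 m, L = 0.7904 m, θ = 136.6°: the bracketed kinematic factor |dx/dθ| = 0.09298 m.
ω = v/|dx/dθ| = 2.59/0.09298 = 27.856 rad/s.
N = 60ω/(2π) = 266 rpm.

266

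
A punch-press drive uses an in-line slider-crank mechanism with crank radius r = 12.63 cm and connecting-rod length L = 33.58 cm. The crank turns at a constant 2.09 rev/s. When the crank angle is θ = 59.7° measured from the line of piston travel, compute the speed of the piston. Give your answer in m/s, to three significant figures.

ω = 2π·2.09 = 13.13 rad/s
For an in-line slider-crank, x = r cosθ + √(L² − r² sin²θ), so v = −rω sinθ·[1 + r cosθ/√(L² − r² sin²θ)].
With r = 0.1263 m, L = 0.3358 m, θ = 59.7°: √(L² − r² sin²θ) = 0.3176 m.
v = −0.1263·13.13·0.86340·[1 + 0.1263·0.50453/0.3176] = -1.7193 m/s.
|v| = 1.7193 m/s.

1.72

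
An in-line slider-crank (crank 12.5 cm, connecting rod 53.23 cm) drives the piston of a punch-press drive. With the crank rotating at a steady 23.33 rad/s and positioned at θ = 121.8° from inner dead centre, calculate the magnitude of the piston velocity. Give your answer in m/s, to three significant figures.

ω = 23.33 rad/s
For an in-line slider-crank, x = r cosθ + √(L² − r² sin²θ), so v = −rω sinθ·[1 + r cosθ/√(L² − r² sin²θ)].
With r = 0.125 m, L = 0.5323 m, θ = 121.8°: √(L² − r² sin²θ) = 0.52159 m.
v = −0.125·23.33·0.84989·[1 + 0.125·-0.52696/0.52159] = -2.1655 m/s.
|v| = 2.1655 m/s.

2.17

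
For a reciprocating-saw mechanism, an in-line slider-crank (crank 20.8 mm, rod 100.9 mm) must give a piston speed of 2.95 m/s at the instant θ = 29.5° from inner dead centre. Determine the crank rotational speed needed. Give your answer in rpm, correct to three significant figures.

2330

For an in-line slider-crank, |v_piston| = rω|sinθ|·[1 + r cosθ/√(L² − r² sin²θ)].
With r = 0.0208 m, L = 0.1009 m, θ = 29.5°: the bracketed kinematic factor |dx/dθ| = 0.01209 m.
ω = v/|dx/dθ| = 2.95/0.01209 = 244.01 rad/s.
N = 60ω/(2π) = 2330.1 rpm.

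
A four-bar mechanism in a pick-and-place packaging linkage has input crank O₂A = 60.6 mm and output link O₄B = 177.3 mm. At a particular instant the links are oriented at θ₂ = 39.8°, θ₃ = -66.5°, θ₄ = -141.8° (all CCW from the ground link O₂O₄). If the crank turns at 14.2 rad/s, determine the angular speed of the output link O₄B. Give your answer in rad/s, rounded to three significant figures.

ω₂ = 14.2 rad/s
Differentiating the loop-closure r₂e^{iθ₂}+r₃e^{iθ₃}=r₁+r₄e^{iθ₄} gives r₂ω₂e^{iθ₂}+r₃ω₃e^{iθ₃}=r₄ω₄e^{iθ₄}.
Eliminating the other unknown: ω₄ = r₂ω₂ sin(θ₂−θ₃) / [r₄ sin(θ₄−θ₃)].
Numerator sine = +0.95981; denominator sine = -0.96727.
Result = 0.0606·14.2·(+0.95981) / (0.1773·(-0.96727)) = -4.816 rad/s; magnitude 4.816 rad/s.

4.82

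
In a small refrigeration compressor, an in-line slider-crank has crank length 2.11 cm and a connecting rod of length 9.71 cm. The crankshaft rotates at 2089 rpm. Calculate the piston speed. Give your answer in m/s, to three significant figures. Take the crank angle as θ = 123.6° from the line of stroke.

ω = 2π·2089/60 = 218.8 rad/s
For an in-line slider-crank, x = r cosθ + √(L² − r² sin²θ), so v = −rω sinθ·[1 + r cosθ/√(L² − r² sin²θ)].
With r = 0.0211 m, L = 0.0971 m, θ = 123.6°: √(L² − r² sin²θ) = 0.095496 m.
v = −0.0211·218.8·0.83292·[1 + 0.0211·-0.55339/0.095496] = -3.3745 m/s.
|v| = 3.3745 m/s.

3.37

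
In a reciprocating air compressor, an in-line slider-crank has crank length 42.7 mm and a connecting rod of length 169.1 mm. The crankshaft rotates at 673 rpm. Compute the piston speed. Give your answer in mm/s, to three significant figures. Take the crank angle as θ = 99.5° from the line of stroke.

2840

ω = 2π·673/60 = 70.48 rad/s
For an in-line slider-crank, x = r cosθ + √(L² − r² sin²θ), so v = −rω sinθ·[1 + r cosθ/√(L² − r² sin²θ)].
With r = 0.0427 m, L = 0.1691 m, θ = 99.5°: √(L² − r² sin²θ) = 0.16377 m.
v = −0.0427·70.48·0.98629·[1 + 0.0427·-0.16505/0.16377] = -2.8403 m/s.
|v| = 2.8403 m/s = 2840.3 mm/s.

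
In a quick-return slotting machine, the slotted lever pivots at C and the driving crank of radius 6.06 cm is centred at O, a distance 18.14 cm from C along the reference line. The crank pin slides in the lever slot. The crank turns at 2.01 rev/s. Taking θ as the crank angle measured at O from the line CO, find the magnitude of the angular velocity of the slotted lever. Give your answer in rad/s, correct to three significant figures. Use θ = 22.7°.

ω = 12.63 rad/s (from 2.01 rev/s).
Crank pin A relative to C: A = (d + r cosθ, r sinθ); lever angle φ = atan2(r sinθ, d + r cosθ).
Differentiating tanφ: φ̇ = rω(d cosθ + r)/(d² + r² + 2dr cosθ).
d² + r² + 2dr cosθ = |CA|² = 0.0568609 m²;  d cosθ + r = +0.22795 m.
|ω_lever| = |0.0606·12.63·+0.22795| / 0.0568609 = 3.0681 rad/s.

3.07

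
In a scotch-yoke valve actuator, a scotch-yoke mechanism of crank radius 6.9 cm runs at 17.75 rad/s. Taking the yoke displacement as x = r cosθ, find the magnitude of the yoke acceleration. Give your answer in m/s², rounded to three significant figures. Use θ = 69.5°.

ω = 17.75 rad/s
x = r cosθ ⇒ ẍ = −rω² cosθ (ω constant).
|a| = rω²|cosθ| = 0.069·(17.75)²·|cos 69.5°| = 7.6133 m/s².

7.61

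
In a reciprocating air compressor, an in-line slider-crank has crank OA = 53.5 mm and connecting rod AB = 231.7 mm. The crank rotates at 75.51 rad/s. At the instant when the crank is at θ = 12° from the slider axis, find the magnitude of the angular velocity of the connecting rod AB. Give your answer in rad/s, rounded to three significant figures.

17.1

ω = 75.51 rad/s
The rod makes angle φ with the slider axis where L sinφ = r sinθ; differentiating, L cosφ·φ̇ = r ω cosθ.
L cosφ = √(L² − r² sin²θ) = 0.23143 m.
|ω_rod| = r ω |cosθ| / √(L² − r² sin²θ) = 0.0535·75.51·0.97815/0.23143 = 17.074 rad/s.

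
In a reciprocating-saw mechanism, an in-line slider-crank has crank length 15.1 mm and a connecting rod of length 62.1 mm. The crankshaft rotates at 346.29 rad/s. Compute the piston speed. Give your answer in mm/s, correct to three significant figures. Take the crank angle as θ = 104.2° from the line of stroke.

4760

ω = 346.3 rad/s
For an in-line slider-crank, x = r cosθ + √(L² − r² sin²θ), so v = −rω sinθ·[1 + r cosθ/√(L² − r² sin²θ)].
With r = 0.0151 m, L = 0.0621 m, θ = 104.2°: √(L² − r² sin²θ) = 0.06035 m.
v = −0.0151·346.3·0.96945·[1 + 0.0151·-0.24531/0.06035] = -4.7581 m/s.
|v| = 4.7581 m/s = 4758.1 mm/s.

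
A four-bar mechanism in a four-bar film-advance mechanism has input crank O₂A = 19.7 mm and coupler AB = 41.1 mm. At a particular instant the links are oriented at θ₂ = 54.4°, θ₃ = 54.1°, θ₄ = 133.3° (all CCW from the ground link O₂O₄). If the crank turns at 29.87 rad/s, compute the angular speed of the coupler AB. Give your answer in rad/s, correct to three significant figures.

14.3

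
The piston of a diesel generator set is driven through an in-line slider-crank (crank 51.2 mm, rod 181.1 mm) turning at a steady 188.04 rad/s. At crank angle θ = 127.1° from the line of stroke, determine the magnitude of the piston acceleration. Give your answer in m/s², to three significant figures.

ω = 188 rad/s
x(θ) = r cosθ + √(L² − r² sin²θ); with ω constant, a = ω²·d²x/dθ².
d²x/dθ² = −r cosθ − r²(cos2θ)/√u − r⁴ sin²2θ/(4u^{3/2}),  u = L² − r² sin²θ = 0.0311296 m².
Substituting r = 0.0512 m, L = 0.1811 m, θ = 127.1°: d²x/dθ² = +0.03464 m.
a = ω²·d²x/dθ² = (188)²·(+0.03464) = +1224.8 m/s²;  |a| = 1224.8 m/s².

1220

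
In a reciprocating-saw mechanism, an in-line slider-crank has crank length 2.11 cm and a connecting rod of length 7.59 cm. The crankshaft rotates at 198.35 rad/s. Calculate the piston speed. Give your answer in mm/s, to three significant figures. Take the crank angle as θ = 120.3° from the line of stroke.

3090

ω = 198.3 rad/s
For an in-line slider-crank, x = r cosθ + √(L² − r² sin²θ), so v = −rω sinθ·[1 + r cosθ/√(L² − r² sin²θ)].
With r = 0.0211 m, L = 0.0759 m, θ = 120.3°: √(L² − r² sin²θ) = 0.073681 m.
v = −0.0211·198.3·0.86340·[1 + 0.0211·-0.50453/0.073681] = -3.0914 m/s.
|v| = 3.0914 m/s = 3091.4 mm/s.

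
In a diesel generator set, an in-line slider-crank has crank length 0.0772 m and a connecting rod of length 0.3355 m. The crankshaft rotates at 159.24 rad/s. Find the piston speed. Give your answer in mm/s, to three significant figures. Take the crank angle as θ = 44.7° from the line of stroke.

ω = 159.2 rad/s
For an in-line slider-crank, x = r cosθ + √(L² − r² sin²θ), so v = −rω sinθ·[1 + r cosθ/√(L² − r² sin²θ)].
With r = 0.0772 m, L = 0.3355 m, θ = 44.7°: √(L² − r² sin²θ) = 0.33108 m.
v = −0.0772·159.2·0.70339·[1 + 0.0772·0.71080/0.33108] = -10.08 m/s.
|v| = 10.08 m/s = 10080 mm/s.

10100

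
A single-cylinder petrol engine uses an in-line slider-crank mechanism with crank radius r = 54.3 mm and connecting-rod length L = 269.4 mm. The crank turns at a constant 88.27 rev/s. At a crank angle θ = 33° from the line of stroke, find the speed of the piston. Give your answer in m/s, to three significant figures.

ω = 2π·88.3 = 554.6 rad/s
For an in-line slider-crank, x = r cosθ + √(L² − r² sin²θ), so v = −rω sinθ·[1 + r cosθ/√(L² − r² sin²θ)].
With r = 0.0543 m, L = 0.2694 m, θ = 33°: √(L² − r² sin²θ) = 0.26777 m.
v = −0.0543·554.6·0.54464·[1 + 0.0543·0.83867/0.26777] = -19.192 m/s.
|v| = 19.192 m/s.

19.2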